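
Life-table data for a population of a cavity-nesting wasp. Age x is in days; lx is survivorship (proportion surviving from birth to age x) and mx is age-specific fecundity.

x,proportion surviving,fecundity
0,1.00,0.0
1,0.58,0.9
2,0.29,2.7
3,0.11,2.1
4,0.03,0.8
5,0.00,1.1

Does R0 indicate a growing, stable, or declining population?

R0 = Σ lx·mx = 0 + 0.522 + 0.783 + 0.231 + 0.024 + 0 = 1.56
R0 > 1, so the population is growing.

growing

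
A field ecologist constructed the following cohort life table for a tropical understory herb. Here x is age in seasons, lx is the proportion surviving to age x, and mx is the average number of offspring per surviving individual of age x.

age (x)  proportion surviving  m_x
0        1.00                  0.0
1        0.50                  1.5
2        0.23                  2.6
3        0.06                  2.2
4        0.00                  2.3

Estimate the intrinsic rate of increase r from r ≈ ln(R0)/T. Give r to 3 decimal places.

0.248

R0 = Σ lx·mx = 0 + 0.75 + 0.598 + 0.132 + 0 = 1.48
Σ x·lx·mx = 2.342; T = 2.342/1.48 = 1.58243…
r ≈ ln(R0)/T = ln(1.48)/1.58243… = 0.24775… → 0.248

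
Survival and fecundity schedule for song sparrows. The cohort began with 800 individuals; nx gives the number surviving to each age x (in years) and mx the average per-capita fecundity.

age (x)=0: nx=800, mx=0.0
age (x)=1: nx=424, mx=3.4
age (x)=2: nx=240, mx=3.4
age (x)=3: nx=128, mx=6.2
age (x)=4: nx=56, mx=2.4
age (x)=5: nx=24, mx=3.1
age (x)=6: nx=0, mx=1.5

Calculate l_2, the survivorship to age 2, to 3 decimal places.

l_2 = n_2/n_0 = 240/800 = 0.3 → 0.300

0.300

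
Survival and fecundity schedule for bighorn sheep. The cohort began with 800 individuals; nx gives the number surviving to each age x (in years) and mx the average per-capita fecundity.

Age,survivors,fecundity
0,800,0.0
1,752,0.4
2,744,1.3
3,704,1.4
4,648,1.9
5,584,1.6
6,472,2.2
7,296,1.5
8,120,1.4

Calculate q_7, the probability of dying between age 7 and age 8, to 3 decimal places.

lx = nx/n0 = nx/800: 1, 0.94, 0.93, 0.88, 0.81, 0.73, 0.59, 0.37, 0.15
q_7 = (l_7 − l_8) / l_7 = (0.37 − 0.15) / 0.37
     = 0.22 / 0.37 = 0.594595… → 0.595

0.595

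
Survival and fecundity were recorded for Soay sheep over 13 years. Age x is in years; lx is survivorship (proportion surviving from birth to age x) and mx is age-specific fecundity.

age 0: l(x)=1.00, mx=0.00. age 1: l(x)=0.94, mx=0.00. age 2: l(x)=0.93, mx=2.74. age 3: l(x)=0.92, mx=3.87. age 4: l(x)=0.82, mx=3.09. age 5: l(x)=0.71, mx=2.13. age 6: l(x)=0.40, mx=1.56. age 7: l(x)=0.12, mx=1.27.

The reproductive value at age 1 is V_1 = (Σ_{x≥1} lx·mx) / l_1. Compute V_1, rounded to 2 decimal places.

lx·mx for x ≥ 1: 0, 2.5482, 3.5604, 2.5338, 1.5123, 0.624, 0.1524 → sum = 10.9311
V_1 = 10.9311 / l_1 = 10.9311 / 0.94 = 11.62883… → 11.63

11.63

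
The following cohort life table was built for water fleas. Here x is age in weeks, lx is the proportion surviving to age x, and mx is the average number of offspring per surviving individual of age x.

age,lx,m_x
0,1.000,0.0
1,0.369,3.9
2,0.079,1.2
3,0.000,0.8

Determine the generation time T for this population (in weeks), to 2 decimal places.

lx·mx: 0, 1.4391, 0.0948, 0 → R0 = 1.5339
x·lx·mx: 0, 1.4391, 0.1896, 0 → Σ = 1.6287
T = 1.6287 / 1.5339 = 1.061803… → 1.06

1.06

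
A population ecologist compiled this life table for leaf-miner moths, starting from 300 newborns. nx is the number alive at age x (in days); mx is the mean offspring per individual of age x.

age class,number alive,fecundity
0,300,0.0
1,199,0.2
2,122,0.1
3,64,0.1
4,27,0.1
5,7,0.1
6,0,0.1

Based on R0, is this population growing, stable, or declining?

declining

lx = nx/n0 = nx/300: 1, 0.66333…, 0.40667…, 0.21333…, 0.09, 0.02333…, 0
R0 = Σ lx·mx = 0 + 0.132667… + 0.040667… + 0.021333… + 0.009 + 0.002333… + 0 = 0.206…
R0 < 1, so the population is declining.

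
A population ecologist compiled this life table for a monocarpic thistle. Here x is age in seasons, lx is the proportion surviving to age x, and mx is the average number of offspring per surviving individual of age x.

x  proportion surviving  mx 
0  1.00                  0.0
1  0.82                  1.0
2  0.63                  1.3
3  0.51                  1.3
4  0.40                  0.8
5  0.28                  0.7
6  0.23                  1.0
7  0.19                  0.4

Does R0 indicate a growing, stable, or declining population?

R0 = Σ lx·mx = 0 + 0.82 + 0.819 + 0.663 + 0.32 + 0.196 + 0.23 + 0.076 = 3.124
R0 > 1, so the population is growing.

growing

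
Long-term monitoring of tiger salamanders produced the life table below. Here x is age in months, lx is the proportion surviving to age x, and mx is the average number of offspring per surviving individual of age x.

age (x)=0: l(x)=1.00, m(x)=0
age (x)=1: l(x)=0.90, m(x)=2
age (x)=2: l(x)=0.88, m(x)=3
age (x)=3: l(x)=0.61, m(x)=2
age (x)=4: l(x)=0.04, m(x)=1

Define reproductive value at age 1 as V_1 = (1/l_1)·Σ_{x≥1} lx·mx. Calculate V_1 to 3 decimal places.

lx·mx for x ≥ 1: 1.8, 2.64, 1.22, 0.04 → sum = 5.7
V_1 = 5.7 / l_1 = 5.7 / 0.9 = 6.333333… → 6.333

6.333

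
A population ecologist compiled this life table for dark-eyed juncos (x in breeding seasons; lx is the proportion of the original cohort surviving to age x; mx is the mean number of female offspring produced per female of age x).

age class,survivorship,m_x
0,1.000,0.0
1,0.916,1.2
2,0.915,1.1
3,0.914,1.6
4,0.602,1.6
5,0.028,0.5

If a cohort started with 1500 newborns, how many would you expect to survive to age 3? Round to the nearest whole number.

Expected survivors = N0 · l_3 = 1500 × 0.914 = 1371 → 1371

1371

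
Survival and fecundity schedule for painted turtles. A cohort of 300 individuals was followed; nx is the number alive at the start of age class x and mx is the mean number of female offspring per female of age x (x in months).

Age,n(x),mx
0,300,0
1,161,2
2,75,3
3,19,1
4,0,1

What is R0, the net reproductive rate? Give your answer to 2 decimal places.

lx = nx/n0 = nx/300: 1, 0.53667…, 0.25, 0.06333…, 0
lx·mx by age: 0, 1.073333…, 0.75, 0.063333…, 0
R0 = Σ lx·mx = 1.886667… → 1.89

1.89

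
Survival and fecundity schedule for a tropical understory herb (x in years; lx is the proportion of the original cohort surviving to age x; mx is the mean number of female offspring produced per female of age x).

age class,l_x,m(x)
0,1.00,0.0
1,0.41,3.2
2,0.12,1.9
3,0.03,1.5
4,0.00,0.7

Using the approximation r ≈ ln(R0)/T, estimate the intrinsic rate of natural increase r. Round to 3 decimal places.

R0 = Σ lx·mx = 0 + 1.312 + 0.228 + 0.045 + 0 = 1.585
Σ x·lx·mx = 1.903; T = 1.903/1.585 = 1.20063…
r ≈ ln(R0)/T = ln(1.585)/1.20063… = 0.38362… → 0.384

0.384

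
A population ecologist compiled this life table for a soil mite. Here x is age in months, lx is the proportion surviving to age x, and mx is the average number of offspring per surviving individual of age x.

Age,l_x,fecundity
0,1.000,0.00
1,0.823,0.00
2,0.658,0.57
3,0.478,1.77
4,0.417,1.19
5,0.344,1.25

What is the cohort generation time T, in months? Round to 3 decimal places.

lx·mx: 0, 0, 0.37506, 0.84606, 0.49623, 0.43 → R0 = 2.14735
x·lx·mx: 0, 0, 0.75012, 2.53818, 1.98492, 2.15 → Σ = 7.42322
T = 7.42322 / 2.14735 = 3.456921… → 3.457

3.457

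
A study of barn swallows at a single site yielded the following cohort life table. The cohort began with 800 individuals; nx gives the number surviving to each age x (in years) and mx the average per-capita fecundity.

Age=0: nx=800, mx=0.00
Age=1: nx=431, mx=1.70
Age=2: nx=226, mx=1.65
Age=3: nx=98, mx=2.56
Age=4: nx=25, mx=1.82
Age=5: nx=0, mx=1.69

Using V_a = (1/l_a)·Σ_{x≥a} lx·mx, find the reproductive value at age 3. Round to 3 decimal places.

lx = nx/n0 = nx/800: 1, 0.53875, 0.2825, 0.1225, 0.03125, 0
lx·mx for x ≥ 3: 0.3136, 0.056875…, 0 → sum = 0.370475…
V_3 = 0.370475… / l_3 = 0.370475… / 0.1225 = 3.024286… → 3.024

3.024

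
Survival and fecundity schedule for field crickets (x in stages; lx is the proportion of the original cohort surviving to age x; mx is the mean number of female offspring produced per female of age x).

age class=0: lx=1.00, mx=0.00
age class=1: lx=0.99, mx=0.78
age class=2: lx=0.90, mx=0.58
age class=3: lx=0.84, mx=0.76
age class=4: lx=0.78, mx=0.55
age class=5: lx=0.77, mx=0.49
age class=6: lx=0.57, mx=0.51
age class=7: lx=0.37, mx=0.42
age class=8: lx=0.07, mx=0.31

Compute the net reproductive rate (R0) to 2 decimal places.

lx·mx by age: 0, 0.7722, 0.522, 0.6384, 0.429, 0.3773, 0.2907, 0.1554, 0.0217
R0 = Σ lx·mx = 3.2067 → 3.21

3.21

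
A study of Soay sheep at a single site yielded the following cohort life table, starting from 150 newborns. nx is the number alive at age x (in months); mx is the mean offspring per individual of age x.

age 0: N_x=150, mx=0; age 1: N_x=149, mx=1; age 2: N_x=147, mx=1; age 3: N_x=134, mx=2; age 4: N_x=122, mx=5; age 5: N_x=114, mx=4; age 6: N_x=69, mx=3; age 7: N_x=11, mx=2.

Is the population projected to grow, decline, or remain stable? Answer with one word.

lx = nx/n0 = nx/150: 1, 0.99333…, 0.98, 0.89333…, 0.81333…, 0.76, 0.46, 0.07333…
R0 = Σ lx·mx = 0 + 0.993333… + 0.98 + 1.786667… + 4.066667… + 3.04 + 1.38 + 0.146667… = 12.393333…
R0 > 1, so the population is growing.

growing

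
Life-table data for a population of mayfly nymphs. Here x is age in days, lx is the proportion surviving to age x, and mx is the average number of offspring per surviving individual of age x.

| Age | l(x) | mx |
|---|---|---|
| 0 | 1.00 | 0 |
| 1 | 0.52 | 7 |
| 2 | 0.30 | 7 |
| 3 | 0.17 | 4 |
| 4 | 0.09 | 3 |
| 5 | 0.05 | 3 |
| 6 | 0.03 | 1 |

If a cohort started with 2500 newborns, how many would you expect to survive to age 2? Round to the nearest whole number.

750

Expected survivors = N0 · l_2 = 2500 × 0.30 = 750 → 750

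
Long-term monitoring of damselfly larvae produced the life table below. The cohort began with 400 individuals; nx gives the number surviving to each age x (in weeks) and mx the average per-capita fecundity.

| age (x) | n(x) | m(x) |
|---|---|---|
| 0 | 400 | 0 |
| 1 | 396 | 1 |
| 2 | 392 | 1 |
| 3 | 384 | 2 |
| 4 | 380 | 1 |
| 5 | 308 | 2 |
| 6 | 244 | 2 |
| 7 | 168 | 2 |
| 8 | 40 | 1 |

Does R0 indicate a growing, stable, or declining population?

lx = nx/n0 = nx/400: 1, 0.99, 0.98, 0.96, 0.95, 0.77, 0.61, 0.42, 0.1
R0 = Σ lx·mx = 0 + 0.99 + 0.98 + 1.92 + 0.95 + 1.54 + 1.22 + 0.84 + 0.1 = 8.54
R0 > 1, so the population is growing.

growing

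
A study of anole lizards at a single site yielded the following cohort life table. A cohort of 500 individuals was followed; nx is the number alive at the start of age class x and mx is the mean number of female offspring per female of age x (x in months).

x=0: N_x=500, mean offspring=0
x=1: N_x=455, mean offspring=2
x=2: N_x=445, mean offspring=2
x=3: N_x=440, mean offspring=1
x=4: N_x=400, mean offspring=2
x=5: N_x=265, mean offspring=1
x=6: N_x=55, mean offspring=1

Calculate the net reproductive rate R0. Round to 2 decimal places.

6.72

lx = nx/n0 = nx/500: 1, 0.91, 0.89, 0.88, 0.8, 0.53, 0.11
lx·mx by age: 0, 1.82, 1.78, 0.88, 1.6, 0.53, 0.11
R0 = Σ lx·mx = 6.72 → 6.72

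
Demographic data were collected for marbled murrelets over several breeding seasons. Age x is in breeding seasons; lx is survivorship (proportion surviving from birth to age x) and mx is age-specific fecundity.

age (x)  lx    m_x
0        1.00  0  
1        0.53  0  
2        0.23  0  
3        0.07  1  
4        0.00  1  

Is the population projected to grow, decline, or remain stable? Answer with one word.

declining

R0 = Σ lx·mx = 0 + 0 + 0 + 0.07 + 0 = 0.07
R0 < 1, so the population is declining.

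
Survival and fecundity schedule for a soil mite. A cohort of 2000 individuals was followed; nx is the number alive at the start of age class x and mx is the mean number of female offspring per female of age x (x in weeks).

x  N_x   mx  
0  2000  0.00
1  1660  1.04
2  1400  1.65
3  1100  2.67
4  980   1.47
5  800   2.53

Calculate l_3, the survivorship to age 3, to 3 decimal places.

0.550

l_3 = n_3/n_0 = 1100/2000 = 0.55 → 0.550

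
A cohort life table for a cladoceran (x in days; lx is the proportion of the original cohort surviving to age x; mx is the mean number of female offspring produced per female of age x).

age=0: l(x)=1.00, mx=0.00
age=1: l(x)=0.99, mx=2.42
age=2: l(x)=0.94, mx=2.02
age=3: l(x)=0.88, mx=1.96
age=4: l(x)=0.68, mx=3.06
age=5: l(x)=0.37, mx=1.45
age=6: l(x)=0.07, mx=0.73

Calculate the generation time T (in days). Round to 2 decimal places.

lx·mx: 0, 2.3958, 1.8988, 1.7248, 2.0808, 0.5365, 0.0511 → R0 = 8.6878
x·lx·mx: 0, 2.3958, 3.7976, 5.1744, 8.3232, 2.6825, 0.3066 → Σ = 22.6801
T = 22.6801 / 8.6878 = 2.610569… → 2.61

2.61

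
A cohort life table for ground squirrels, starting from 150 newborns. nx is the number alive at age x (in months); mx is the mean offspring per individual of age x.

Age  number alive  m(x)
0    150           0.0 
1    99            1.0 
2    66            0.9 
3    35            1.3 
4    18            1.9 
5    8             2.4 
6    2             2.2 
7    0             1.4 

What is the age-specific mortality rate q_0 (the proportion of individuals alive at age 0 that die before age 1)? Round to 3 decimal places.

lx = nx/n0 = nx/150: 1, 0.66, 0.44, 0.23333…, 0.12, 0.05333…, 0.01333…, 0
q_0 = (l_0 − l_1) / l_0 = (1 − 0.66) / 1
     = 0.34 / 1 = 0.34 → 0.340

0.340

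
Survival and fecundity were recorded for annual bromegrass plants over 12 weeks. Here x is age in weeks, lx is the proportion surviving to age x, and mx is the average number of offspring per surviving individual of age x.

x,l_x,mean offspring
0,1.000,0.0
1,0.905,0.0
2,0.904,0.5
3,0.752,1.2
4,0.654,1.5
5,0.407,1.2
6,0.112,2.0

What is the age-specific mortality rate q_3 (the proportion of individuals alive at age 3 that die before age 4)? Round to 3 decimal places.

0.130

q_3 = (l_3 − l_4) / l_3 = (0.752 − 0.654) / 0.752
     = 0.098 / 0.752 = 0.130319… → 0.130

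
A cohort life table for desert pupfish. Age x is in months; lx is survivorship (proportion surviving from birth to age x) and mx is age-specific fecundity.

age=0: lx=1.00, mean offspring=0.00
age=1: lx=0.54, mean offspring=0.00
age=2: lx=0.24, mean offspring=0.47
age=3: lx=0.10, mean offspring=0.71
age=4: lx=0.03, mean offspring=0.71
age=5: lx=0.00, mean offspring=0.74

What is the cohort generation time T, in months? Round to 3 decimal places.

2.554

lx·mx: 0, 0, 0.1128, 0.071, 0.0213, 0 → R0 = 0.2051
x·lx·mx: 0, 0, 0.2256, 0.213, 0.0852, 0 → Σ = 0.5238
T = 0.5238 / 0.2051 = 2.553876… → 2.554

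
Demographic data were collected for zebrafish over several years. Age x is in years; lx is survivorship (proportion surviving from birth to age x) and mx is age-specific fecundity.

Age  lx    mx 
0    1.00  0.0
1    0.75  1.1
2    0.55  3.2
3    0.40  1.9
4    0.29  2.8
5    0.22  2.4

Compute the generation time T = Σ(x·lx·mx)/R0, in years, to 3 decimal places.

lx·mx: 0, 0.825, 1.76, 0.76, 0.812, 0.528 → R0 = 4.685
x·lx·mx: 0, 0.825, 3.52, 2.28, 3.248, 2.64 → Σ = 12.513
T = 12.513 / 4.685 = 2.670864… → 2.671

2.671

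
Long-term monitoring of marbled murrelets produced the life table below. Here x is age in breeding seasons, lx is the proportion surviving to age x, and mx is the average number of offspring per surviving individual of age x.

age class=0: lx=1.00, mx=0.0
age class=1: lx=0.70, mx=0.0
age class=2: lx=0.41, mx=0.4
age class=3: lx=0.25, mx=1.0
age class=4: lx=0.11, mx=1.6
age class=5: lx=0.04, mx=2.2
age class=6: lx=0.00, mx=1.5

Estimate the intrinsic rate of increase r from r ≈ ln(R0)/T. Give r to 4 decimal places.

R0 = Σ lx·mx = 0 + 0 + 0.164 + 0.25 + 0.176 + 0.088 + 0 = 0.678
Σ x·lx·mx = 2.222; T = 2.222/0.678 = 3.27729…
r ≈ ln(R0)/T = ln(0.678)/3.27729… = -0.118576… → -0.1186

-0.1186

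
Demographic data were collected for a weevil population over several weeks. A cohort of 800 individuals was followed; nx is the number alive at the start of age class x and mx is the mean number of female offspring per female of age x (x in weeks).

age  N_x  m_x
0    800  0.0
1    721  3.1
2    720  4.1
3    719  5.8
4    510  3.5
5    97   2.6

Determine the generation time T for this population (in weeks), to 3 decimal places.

lx = nx/n0 = nx/800: 1, 0.90125, 0.9, 0.89875, 0.6375, 0.12125
lx·mx: 0, 2.793875, 3.69, 5.21275, 2.23125, 0.31525 → R0 = 14.243125
x·lx·mx: 0, 2.793875, 7.38, 15.63825, 8.925, 1.57625 → Σ = 36.313375
T = 36.313375 / 14.243125 = 2.549537… → 2.550

2.550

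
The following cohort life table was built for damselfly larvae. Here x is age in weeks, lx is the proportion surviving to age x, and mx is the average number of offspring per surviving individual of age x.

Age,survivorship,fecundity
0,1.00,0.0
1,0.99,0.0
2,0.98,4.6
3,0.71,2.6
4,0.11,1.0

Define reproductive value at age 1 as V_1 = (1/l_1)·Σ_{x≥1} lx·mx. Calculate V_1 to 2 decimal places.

6.53

lx·mx for x ≥ 1: 0, 4.508, 1.846, 0.11 → sum = 6.464
V_1 = 6.464 / l_1 = 6.464 / 0.99 = 6.529293… → 6.53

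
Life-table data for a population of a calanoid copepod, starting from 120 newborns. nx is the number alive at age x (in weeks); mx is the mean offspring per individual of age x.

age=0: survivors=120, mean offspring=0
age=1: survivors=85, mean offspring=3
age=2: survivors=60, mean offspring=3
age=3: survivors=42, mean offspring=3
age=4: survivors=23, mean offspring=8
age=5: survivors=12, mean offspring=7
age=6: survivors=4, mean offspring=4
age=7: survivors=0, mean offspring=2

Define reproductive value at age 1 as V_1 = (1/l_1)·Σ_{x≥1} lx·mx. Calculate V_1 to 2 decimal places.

9.94

lx = nx/n0 = nx/120: 1, 0.70833…, 0.5, 0.35, 0.19167…, 0.1, 0.03333…, 0
lx·mx for x ≥ 1: 2.125…, 1.5, 1.05, 1.533333…, 0.7, 0.133333…, 0 → sum = 7.041667…
V_1 = 7.041667… / l_1 = 7.041667… / 0.708333… = 9.941176… → 9.94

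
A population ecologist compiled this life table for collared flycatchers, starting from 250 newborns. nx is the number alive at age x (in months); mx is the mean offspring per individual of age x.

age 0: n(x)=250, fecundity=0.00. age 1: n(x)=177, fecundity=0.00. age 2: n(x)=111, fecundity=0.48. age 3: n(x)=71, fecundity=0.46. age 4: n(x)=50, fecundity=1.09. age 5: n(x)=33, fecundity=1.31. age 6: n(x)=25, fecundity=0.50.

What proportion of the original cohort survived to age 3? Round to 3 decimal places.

0.284

l_3 = n_3/n_0 = 71/250 = 0.284 → 0.284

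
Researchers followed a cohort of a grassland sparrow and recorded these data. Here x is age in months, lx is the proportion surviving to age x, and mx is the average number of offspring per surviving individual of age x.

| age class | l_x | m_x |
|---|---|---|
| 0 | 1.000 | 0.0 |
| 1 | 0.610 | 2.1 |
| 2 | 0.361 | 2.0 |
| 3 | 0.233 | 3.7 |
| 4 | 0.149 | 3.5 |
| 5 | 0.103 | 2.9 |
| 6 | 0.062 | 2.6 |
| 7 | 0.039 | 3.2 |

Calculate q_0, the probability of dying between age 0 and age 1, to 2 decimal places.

0.39

q_0 = (l_0 − l_1) / l_0 = (1 − 0.61) / 1
     = 0.39 / 1 = 0.39 → 0.39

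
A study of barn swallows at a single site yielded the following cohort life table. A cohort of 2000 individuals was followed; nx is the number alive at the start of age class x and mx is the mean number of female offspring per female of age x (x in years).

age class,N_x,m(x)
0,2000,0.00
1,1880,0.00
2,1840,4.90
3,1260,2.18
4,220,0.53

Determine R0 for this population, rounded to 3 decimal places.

lx = nx/n0 = nx/2000: 1, 0.94, 0.92, 0.63, 0.11
lx·mx by age: 0, 0, 4.508, 1.3734, 0.0583
R0 = Σ lx·mx = 5.9397 → 5.940

5.940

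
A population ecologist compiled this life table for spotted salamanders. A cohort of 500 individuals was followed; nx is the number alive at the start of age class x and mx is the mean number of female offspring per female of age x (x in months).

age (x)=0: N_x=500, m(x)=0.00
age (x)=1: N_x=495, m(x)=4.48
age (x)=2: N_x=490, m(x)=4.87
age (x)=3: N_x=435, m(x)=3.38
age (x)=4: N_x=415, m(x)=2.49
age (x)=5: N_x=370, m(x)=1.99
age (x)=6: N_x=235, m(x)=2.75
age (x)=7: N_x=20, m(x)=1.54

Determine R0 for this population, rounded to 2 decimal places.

lx = nx/n0 = nx/500: 1, 0.99, 0.98, 0.87, 0.83, 0.74, 0.47, 0.04
lx·mx by age: 0, 4.4352, 4.7726, 2.9406, 2.0667, 1.4726, 1.2925, 0.0616
R0 = Σ lx·mx = 17.0418 → 17.04

17.04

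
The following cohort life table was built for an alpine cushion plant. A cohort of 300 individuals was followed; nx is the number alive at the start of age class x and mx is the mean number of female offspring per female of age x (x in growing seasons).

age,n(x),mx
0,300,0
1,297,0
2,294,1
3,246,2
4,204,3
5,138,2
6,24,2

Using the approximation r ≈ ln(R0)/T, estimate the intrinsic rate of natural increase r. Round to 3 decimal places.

lx = nx/n0 = nx/300: 1, 0.99, 0.98, 0.82, 0.68, 0.46, 0.08
R0 = Σ lx·mx = 0 + 0 + 0.98 + 1.64 + 2.04 + 0.92 + 0.16 = 5.74
Σ x·lx·mx = 20.6; T = 20.6/5.74 = 3.58885…
r ≈ ln(R0)/T = ln(5.74)/3.58885… = 0.48691… → 0.487

0.487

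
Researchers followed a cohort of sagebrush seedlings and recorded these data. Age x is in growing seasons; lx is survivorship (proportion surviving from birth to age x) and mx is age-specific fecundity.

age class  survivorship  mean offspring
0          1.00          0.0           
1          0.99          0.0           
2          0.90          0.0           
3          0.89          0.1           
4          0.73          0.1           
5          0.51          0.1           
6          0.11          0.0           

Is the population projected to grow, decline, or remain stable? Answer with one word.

declining

R0 = Σ lx·mx = 0 + 0 + 0 + 0.089 + 0.073 + 0.051 + 0 = 0.213
R0 < 1, so the population is declining.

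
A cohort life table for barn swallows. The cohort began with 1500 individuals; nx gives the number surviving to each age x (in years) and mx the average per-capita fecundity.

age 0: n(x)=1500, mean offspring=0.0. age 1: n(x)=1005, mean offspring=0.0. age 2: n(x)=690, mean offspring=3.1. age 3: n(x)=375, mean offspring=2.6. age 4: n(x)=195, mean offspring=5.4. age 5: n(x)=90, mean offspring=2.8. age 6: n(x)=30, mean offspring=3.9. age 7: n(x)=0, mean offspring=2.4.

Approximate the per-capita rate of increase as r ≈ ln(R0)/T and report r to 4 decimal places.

0.3752

lx = nx/n0 = nx/1500: 1, 0.67, 0.46, 0.25, 0.13, 0.06, 0.02, 0
R0 = Σ lx·mx = 0 + 0 + 1.426 + 0.65 + 0.702 + 0.168 + 0.078 + 0 = 3.024
Σ x·lx·mx = 8.918; T = 8.918/3.024 = 2.94907…
r ≈ ln(R0)/T = ln(3.024)/2.94907… = 0.37523… → 0.3752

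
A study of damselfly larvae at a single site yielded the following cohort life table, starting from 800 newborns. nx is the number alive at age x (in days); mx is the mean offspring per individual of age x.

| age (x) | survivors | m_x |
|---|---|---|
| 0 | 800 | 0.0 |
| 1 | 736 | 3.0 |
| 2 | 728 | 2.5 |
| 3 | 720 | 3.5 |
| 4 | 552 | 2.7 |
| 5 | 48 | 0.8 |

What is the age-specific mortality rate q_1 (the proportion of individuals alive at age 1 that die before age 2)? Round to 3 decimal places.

0.011

lx = nx/n0 = nx/800: 1, 0.92, 0.91, 0.9, 0.69, 0.06
q_1 = (l_1 − l_2) / l_1 = (0.92 − 0.91) / 0.92
     = 0.01 / 0.92 = 0.01087… → 0.011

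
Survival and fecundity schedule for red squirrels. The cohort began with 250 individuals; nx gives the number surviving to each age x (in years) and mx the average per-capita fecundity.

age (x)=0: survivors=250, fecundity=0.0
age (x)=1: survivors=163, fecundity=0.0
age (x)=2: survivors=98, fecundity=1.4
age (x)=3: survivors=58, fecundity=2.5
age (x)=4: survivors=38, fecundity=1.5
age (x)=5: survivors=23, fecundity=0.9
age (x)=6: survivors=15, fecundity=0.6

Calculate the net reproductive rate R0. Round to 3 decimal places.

1.476

lx = nx/n0 = nx/250: 1, 0.652, 0.392, 0.232, 0.152, 0.092, 0.06
lx·mx by age: 0, 0, 0.5488, 0.58, 0.228, 0.0828, 0.036
R0 = Σ lx·mx = 1.4756 → 1.476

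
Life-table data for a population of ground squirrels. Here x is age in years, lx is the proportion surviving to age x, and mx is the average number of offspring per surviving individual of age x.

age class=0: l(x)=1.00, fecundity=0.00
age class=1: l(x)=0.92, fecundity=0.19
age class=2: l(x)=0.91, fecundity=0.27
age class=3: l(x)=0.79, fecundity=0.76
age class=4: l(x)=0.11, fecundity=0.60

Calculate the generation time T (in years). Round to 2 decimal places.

lx·mx: 0, 0.1748, 0.2457, 0.6004, 0.066 → R0 = 1.0869
x·lx·mx: 0, 0.1748, 0.4914, 1.8012, 0.264 → Σ = 2.7314
T = 2.7314 / 1.0869 = 2.513019… → 2.51

2.51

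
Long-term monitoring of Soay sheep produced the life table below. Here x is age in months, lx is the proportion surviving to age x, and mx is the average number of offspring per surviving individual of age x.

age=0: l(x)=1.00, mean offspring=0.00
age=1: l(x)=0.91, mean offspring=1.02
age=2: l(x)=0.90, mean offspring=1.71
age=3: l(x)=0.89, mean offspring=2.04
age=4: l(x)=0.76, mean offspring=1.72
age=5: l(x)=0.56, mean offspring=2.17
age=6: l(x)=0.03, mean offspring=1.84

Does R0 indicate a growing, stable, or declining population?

R0 = Σ lx·mx = 0 + 0.9282 + 1.539 + 1.8156 + 1.3072 + 1.2152 + 0.0552 = 6.8604
R0 > 1, so the population is growing.

growing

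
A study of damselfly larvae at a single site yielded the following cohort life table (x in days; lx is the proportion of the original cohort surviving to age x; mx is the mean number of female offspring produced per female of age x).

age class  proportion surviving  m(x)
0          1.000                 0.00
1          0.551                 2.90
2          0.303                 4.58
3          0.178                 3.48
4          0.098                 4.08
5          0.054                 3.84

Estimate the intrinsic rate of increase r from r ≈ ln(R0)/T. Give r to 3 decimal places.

R0 = Σ lx·mx = 0 + 1.5979 + 1.38774 + 0.61944 + 0.39984 + 0.20736 = 4.21228
Σ x·lx·mx = 8.86786; T = 8.86786/4.21228 = 2.10524…
r ≈ ln(R0)/T = ln(4.21228)/2.10524… = 0.68306… → 0.683

0.683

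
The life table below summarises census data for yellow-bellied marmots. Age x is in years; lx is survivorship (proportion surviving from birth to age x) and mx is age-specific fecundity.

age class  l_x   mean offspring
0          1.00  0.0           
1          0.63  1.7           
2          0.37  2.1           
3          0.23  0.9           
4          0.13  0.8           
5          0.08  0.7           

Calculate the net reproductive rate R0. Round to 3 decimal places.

lx·mx by age: 0, 1.071, 0.777, 0.207, 0.104, 0.056
R0 = Σ lx·mx = 2.215 → 2.215

2.215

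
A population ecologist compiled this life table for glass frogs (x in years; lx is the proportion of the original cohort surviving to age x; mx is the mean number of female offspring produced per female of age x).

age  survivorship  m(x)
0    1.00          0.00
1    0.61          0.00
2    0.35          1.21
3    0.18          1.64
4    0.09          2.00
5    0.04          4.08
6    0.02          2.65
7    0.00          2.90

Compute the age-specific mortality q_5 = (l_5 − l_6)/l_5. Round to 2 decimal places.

0.50

q_5 = (l_5 − l_6) / l_5 = (0.04 − 0.02) / 0.04
     = 0.02 / 0.04 = 0.5 → 0.50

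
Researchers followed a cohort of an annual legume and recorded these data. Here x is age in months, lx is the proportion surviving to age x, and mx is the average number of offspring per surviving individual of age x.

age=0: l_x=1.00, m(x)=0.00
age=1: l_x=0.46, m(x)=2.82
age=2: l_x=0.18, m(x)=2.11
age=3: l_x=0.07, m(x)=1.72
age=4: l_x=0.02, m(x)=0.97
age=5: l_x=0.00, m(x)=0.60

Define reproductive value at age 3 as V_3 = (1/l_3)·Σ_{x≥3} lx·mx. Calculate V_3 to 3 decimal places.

1.997

lx·mx for x ≥ 3: 0.1204, 0.0194, 0 → sum = 0.1398
V_3 = 0.1398 / l_3 = 0.1398 / 0.07 = 1.997143… → 1.997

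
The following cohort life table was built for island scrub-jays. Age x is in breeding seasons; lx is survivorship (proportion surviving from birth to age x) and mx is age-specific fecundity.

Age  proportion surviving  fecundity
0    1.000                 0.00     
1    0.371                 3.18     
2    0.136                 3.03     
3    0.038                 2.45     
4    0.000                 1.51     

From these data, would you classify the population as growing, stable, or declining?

R0 = Σ lx·mx = 0 + 1.17978 + 0.41208 + 0.0931 + 0 = 1.68496
R0 > 1, so the population is growing.

growing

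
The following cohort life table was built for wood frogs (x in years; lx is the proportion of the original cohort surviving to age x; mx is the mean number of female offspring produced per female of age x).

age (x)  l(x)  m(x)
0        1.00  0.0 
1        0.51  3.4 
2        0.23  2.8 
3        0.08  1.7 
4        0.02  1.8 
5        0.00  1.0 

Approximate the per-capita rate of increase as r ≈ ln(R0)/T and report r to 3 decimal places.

R0 = Σ lx·mx = 0 + 1.734 + 0.644 + 0.136 + 0.036 + 0 = 2.55
Σ x·lx·mx = 3.574; T = 3.574/2.55 = 1.40157…
r ≈ ln(R0)/T = ln(2.55)/1.40157… = 0.66789… → 0.668

0.668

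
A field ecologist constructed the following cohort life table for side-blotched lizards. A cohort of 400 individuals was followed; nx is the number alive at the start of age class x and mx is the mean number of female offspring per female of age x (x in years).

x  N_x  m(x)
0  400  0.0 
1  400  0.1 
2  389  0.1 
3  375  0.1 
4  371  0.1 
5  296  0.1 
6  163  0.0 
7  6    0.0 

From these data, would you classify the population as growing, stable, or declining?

declining

lx = nx/n0 = nx/400: 1, 1, 0.9725, 0.9375, 0.9275, 0.74, 0.4075, 0.015
R0 = Σ lx·mx = 0 + 0.1 + 0.09725 + 0.09375 + 0.09275 + 0.074 + 0 + 0 = 0.45775
R0 < 1, so the population is declining.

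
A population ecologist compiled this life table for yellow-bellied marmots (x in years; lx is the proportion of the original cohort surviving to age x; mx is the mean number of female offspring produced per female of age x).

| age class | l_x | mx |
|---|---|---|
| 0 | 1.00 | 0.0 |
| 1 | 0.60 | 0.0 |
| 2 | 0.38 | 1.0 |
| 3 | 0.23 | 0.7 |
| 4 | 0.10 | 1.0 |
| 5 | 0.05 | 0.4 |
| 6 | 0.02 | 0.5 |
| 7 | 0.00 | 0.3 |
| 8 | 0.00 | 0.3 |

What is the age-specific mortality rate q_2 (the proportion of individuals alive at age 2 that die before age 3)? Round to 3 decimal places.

q_2 = (l_2 − l_3) / l_2 = (0.38 − 0.23) / 0.38
     = 0.15 / 0.38 = 0.394737… → 0.395

0.395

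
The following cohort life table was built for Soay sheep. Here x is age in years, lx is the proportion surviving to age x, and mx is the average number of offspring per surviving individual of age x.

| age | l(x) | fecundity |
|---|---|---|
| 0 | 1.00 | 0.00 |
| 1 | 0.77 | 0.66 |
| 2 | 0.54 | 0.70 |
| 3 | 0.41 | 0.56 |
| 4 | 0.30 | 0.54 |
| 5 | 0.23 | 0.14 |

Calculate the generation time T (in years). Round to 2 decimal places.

lx·mx: 0, 0.5082, 0.378, 0.2296, 0.162, 0.0322 → R0 = 1.31
x·lx·mx: 0, 0.5082, 0.756, 0.6888, 0.648, 0.161 → Σ = 2.762
T = 2.762 / 1.31 = 2.108397… → 2.11

2.11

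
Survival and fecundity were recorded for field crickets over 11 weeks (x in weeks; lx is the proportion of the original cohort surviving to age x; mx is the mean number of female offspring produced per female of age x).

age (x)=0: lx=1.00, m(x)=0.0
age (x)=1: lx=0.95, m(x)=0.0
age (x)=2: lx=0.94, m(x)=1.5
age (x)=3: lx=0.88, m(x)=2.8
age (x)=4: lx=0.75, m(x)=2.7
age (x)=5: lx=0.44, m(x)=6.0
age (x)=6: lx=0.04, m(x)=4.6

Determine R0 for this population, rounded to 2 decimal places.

lx·mx by age: 0, 0, 1.41, 2.464, 2.025, 2.64, 0.184
R0 = Σ lx·mx = 8.723 → 8.72

8.72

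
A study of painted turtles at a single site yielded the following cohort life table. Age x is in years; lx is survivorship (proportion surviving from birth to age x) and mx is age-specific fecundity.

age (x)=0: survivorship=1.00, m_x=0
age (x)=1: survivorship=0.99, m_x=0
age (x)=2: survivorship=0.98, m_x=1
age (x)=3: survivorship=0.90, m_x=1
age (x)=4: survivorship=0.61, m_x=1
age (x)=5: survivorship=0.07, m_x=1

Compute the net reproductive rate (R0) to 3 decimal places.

2.560

lx·mx by age: 0, 0, 0.98, 0.9, 0.61, 0.07
R0 = Σ lx·mx = 2.56 → 2.560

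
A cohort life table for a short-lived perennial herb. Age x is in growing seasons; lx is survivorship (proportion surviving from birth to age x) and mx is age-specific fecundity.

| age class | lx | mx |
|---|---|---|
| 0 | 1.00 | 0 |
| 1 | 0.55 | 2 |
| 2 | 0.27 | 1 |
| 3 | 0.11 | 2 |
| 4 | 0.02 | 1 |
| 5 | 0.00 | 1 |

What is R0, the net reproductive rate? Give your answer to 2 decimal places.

lx·mx by age: 0, 1.1, 0.27, 0.22, 0.02, 0
R0 = Σ lx·mx = 1.61 → 1.61

1.61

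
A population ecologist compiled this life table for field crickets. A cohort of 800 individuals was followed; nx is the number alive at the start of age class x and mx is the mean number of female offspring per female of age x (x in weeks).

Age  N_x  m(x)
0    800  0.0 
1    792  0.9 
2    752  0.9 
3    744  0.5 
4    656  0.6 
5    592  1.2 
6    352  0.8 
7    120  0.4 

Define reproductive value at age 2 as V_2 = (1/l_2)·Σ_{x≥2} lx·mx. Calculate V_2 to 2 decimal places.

lx = nx/n0 = nx/800: 1, 0.99, 0.94, 0.93, 0.82, 0.74, 0.44, 0.15
lx·mx for x ≥ 2: 0.846, 0.465, 0.492, 0.888, 0.352, 0.06 → sum = 3.103
V_2 = 3.103 / l_2 = 3.103 / 0.94 = 3.301064… → 3.30

3.30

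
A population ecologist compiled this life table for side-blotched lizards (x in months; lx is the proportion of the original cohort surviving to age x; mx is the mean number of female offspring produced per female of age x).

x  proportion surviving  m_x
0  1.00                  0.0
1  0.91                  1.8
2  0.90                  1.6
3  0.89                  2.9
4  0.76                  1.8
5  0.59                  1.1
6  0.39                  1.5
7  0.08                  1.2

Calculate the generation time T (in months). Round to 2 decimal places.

3.01

lx·mx: 0, 1.638, 1.44, 2.581, 1.368, 0.649, 0.585, 0.096 → R0 = 8.357
x·lx·mx: 0, 1.638, 2.88, 7.743, 5.472, 3.245, 3.51, 0.672 → Σ = 25.16
T = 25.16 / 8.357 = 3.01065… → 3.01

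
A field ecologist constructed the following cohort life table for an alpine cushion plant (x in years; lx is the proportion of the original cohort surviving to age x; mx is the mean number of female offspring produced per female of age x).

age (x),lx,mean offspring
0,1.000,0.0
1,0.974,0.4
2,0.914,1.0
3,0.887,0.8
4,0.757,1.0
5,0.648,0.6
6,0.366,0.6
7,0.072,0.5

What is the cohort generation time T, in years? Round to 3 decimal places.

3.189

lx·mx: 0, 0.3896, 0.914, 0.7096, 0.757, 0.3888, 0.2196, 0.036 → R0 = 3.4146
x·lx·mx: 0, 0.3896, 1.828, 2.1288, 3.028, 1.944, 1.3176, 0.252 → Σ = 10.888
T = 10.888 / 3.4146 = 3.18866… → 3.189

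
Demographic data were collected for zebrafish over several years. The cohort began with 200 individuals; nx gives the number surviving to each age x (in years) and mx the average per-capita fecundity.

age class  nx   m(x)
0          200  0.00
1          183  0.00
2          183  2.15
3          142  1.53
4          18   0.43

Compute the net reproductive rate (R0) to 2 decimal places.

lx = nx/n0 = nx/200: 1, 0.915, 0.915, 0.71, 0.09
lx·mx by age: 0, 0, 1.96725, 1.0863, 0.0387
R0 = Σ lx·mx = 3.09225 → 3.09

3.09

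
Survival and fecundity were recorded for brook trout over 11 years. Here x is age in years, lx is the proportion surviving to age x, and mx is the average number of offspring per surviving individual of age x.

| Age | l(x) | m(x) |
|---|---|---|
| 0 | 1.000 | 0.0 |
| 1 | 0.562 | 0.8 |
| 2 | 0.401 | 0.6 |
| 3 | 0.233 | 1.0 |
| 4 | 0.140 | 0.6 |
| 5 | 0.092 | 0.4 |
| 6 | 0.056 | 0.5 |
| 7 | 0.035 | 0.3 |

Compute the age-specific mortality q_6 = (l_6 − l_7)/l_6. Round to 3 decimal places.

q_6 = (l_6 − l_7) / l_6 = (0.056 − 0.035) / 0.056
     = 0.021 / 0.056 = 0.375 → 0.375

0.375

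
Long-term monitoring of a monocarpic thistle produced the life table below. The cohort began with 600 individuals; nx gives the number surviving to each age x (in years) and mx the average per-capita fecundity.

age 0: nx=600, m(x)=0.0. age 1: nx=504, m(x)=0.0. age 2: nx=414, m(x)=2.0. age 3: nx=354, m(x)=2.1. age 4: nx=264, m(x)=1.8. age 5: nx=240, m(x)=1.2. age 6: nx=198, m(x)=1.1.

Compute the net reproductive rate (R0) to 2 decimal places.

lx = nx/n0 = nx/600: 1, 0.84, 0.69, 0.59, 0.44, 0.4, 0.33
lx·mx by age: 0, 0, 1.38, 1.239, 0.792, 0.48, 0.363
R0 = Σ lx·mx = 4.254 → 4.25

4.25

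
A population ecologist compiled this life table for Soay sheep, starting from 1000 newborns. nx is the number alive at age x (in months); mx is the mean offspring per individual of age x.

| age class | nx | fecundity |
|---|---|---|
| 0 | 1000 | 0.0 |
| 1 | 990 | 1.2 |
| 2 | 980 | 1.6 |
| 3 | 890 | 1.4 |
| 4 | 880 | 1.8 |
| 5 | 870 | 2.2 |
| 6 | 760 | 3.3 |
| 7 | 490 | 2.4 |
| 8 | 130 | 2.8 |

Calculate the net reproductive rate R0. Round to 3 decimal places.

11.548

lx = nx/n0 = nx/1000: 1, 0.99, 0.98, 0.89, 0.88, 0.87, 0.76, 0.49, 0.13
lx·mx by age: 0, 1.188, 1.568, 1.246, 1.584, 1.914, 2.508, 1.176, 0.364
R0 = Σ lx·mx = 11.548 → 11.548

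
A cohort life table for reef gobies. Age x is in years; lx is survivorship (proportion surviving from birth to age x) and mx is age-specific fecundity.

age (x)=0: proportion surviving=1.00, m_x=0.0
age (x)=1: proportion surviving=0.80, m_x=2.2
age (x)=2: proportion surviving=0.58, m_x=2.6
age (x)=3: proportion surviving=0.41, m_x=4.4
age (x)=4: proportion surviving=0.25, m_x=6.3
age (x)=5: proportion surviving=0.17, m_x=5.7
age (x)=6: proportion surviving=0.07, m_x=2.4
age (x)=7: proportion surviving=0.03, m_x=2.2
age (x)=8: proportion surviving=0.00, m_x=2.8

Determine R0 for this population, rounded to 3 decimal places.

lx·mx by age: 0, 1.76, 1.508, 1.804, 1.575, 0.969, 0.168, 0.066, 0
R0 = Σ lx·mx = 7.85 → 7.850

7.850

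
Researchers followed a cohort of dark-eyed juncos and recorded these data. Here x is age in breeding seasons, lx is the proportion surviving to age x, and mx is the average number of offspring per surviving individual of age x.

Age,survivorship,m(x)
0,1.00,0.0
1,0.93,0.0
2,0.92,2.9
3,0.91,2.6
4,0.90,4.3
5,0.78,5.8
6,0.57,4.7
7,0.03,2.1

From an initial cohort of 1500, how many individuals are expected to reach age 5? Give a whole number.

1170

Expected survivors = N0 · l_5 = 1500 × 0.78 = 1170 → 1170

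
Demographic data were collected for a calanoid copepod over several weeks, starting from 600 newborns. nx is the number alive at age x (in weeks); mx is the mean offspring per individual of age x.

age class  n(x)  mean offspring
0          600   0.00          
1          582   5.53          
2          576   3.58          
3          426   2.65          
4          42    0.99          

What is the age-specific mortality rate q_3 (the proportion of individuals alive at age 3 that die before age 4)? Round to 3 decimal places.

0.901

lx = nx/n0 = nx/600: 1, 0.97, 0.96, 0.71, 0.07
q_3 = (l_3 − l_4) / l_3 = (0.71 − 0.07) / 0.71
     = 0.64 / 0.71 = 0.901408… → 0.901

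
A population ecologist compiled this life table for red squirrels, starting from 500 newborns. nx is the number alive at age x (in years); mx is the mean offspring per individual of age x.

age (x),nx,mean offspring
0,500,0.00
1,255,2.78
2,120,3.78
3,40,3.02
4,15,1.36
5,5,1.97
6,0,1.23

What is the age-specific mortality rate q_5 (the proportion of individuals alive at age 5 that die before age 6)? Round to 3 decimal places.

lx = nx/n0 = nx/500: 1, 0.51, 0.24, 0.08, 0.03, 0.01, 0
q_5 = (l_5 − l_6) / l_5 = (0.01 − 0) / 0.01
     = 0.01 / 0.01 = 1 → 1.000

1.000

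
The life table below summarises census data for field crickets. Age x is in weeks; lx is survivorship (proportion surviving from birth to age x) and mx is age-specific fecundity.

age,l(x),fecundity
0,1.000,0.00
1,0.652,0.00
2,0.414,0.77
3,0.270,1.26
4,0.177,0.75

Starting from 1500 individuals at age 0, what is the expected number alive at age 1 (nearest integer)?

Expected survivors = N0 · l_1 = 1500 × 0.652 = 978 → 978

978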